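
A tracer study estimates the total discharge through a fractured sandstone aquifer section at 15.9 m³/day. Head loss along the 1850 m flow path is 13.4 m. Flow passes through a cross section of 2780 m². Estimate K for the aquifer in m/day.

Hydraulic gradient i = Δh / L = 13.4 / 1850 = 0.007243.
From Q = K·A·i, K = Q / (A·i) = 15.9 / (2780 × 0.007243) = 0.7896 m/day.

0.790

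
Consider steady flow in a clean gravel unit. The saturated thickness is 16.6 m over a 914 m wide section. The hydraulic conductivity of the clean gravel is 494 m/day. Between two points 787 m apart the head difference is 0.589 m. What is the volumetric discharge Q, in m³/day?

5610

Cross-sectional area A = 914 × 16.6 = 15172 m².
Hydraulic gradient i = Δh / L = 0.589 / 787 = 0.0007484.
Darcy's law: Q = K · A · i = 494.0 × 15172 × 0.0007484 = 5609 m³/day.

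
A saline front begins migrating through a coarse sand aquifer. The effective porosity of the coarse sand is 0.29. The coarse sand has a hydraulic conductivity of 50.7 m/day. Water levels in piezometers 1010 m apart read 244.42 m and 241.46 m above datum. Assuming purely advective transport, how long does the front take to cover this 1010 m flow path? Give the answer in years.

Hydraulic gradient i = (244.42 − 241.46) / 1010 = 2.96 / 1010 = 0.002931.
Darcy flux q = K · i = 50.70 × 0.002931 = 0.1486 m/day.
Seepage velocity v = q / n_e = 0.1486 / 0.29 = 0.5124 m/day.
Travel time t = L / v = 1010 / 0.5124 = 1971 days = 5.397 years.

5.40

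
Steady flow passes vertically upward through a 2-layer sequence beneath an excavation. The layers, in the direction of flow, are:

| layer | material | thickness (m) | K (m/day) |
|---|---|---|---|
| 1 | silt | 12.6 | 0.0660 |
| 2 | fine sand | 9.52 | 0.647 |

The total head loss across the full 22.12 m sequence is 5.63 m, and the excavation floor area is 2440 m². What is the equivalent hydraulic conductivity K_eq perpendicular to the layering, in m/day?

Flow is perpendicular to layering, so the layers act in series and the equivalent K is the thickness-weighted harmonic mean.
Total thickness L = 12.6 + 9.52 = 22.12 m.
Σ(b_i/K_i) = 12.6/0.0660 + 9.52/0.647 = 205.6 d.
K_eq = L / Σ(b_i/K_i) = 22.12 / 205.6 = 0.1076 m/day.

0.108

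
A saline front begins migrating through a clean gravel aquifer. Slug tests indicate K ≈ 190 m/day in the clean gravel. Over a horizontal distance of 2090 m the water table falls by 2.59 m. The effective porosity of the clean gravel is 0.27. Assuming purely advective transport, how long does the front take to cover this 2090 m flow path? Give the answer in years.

6.56

Hydraulic gradient i = Δh / L = 2.59 / 2090 = 0.001239.
Darcy flux q = K · i = 190.0 × 0.001239 = 0.2355 m/day.
Seepage velocity v = q / n_e = 0.2355 / 0.27 = 0.8721 m/day.
Travel time t = L / v = 2090 / 0.8721 = 2397 days = 6.562 years.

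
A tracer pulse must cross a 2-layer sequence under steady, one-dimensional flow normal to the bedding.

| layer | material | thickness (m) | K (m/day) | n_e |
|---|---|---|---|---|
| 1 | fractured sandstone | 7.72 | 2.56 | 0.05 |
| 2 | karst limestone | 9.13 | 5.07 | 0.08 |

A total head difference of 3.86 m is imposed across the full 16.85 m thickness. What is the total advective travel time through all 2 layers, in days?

With flow normal to the layers, continuity requires the same specific discharge q through every layer.
Σ(b_i/K_i) = 7.72/2.56 + 9.13/5.07 = 4.816 d.
q = Δh / Σ(b_i/K_i) = 3.86 / 4.816 = 0.8014 m/day.
In each layer the seepage velocity is v_i = q/n_i, so the layer transit time is t_i = b_i·n_i / q:
  layer 1 (fractured sandstone): t_1 = 7.72 × 0.05 / 0.8014 = 0.4816 d
  layer 2 (karst limestone): t_2 = 9.13 × 0.08 / 0.8014 = 0.9114 d
Total t = Σ t_i = 1.393 days.

1.39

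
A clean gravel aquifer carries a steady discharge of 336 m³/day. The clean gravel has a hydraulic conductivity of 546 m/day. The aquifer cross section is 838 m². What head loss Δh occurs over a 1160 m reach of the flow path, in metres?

From Q = K·A·i, i = Q / (K·A) = 336 / (546.0 × 838.0) = 0.0007343.
Head loss Δh = i · L = 0.0007343 × 1160 = 0.8518 m.

0.852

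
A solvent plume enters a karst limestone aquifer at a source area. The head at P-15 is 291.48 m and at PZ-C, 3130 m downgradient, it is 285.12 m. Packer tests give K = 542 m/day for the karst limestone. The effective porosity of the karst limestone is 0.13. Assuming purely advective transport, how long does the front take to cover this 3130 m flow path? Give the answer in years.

Hydraulic gradient i = (291.48 − 285.12) / 3130 = 6.36 / 3130 = 0.002032.
Darcy flux q = K · i = 542.0 × 0.002032 = 1.101 m/day.
Seepage velocity v = q / n_e = 1.101 / 0.13 = 8.472 m/day.
Travel time t = L / v = 3130 / 8.472 = 369.5 days = 1.012 years.

1.01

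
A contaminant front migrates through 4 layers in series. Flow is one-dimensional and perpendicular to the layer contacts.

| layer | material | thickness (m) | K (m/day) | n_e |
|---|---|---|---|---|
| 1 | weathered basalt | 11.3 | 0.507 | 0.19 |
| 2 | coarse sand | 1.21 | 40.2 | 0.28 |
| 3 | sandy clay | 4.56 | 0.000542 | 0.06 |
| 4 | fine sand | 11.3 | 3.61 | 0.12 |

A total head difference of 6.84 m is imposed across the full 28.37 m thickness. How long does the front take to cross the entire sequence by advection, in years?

13.9

With flow normal to the layers, continuity requires the same specific discharge q through every layer.
Σ(b_i/K_i) = 11.3/0.507 + 1.21/40.2 + 4.56/0.000542 + 11.3/3.61 = 8439 d.
q = Δh / Σ(b_i/K_i) = 6.84 / 8439 = 0.0008105 m/day.
In each layer the seepage velocity is v_i = q/n_i, so the layer transit time is t_i = b_i·n_i / q:
  layer 1 (weathered basalt): t_1 = 11.3 × 0.19 / 0.0008105 = 2649 d
  layer 2 (coarse sand): t_2 = 1.21 × 0.28 / 0.0008105 = 418.0 d
  layer 3 (sandy clay): t_3 = 4.56 × 0.06 / 0.0008105 = 337.5 d
  layer 4 (fine sand): t_4 = 11.3 × 0.12 / 0.0008105 = 1673 d
Total t = Σ t_i = 5077 days = 13.90 years.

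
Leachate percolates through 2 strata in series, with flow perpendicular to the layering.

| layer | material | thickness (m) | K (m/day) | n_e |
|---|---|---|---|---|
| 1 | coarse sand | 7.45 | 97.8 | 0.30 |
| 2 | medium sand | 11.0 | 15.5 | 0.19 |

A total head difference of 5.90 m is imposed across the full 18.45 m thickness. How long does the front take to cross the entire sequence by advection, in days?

With flow normal to the layers, continuity requires the same specific discharge q through every layer.
Σ(b_i/K_i) = 7.45/97.8 + 11.0/15.5 = 0.7859 d.
q = Δh / Σ(b_i/K_i) = 5.90 / 0.7859 = 7.508 m/day.
In each layer the seepage velocity is v_i = q/n_i, so the layer transit time is t_i = b_i·n_i / q:
  layer 1 (coarse sand): t_1 = 7.45 × 0.30 / 7.508 = 0.2977 d
  layer 2 (medium sand): t_2 = 11.0 × 0.19 / 7.508 = 0.2784 d
Total t = Σ t_i = 0.5761 days.

0.576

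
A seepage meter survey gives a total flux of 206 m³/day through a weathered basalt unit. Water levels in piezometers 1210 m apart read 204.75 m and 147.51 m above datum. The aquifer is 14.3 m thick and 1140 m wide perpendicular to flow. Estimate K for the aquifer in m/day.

Cross-sectional area A = 1140 × 14.3 = 16302 m².
Hydraulic gradient i = (204.75 − 147.51) / 1210 = 57.24 / 1210 = 0.04731.
From Q = K·A·i, K = Q / (A·i) = 206 / (16302 × 0.04731) = 0.2671 m/day.

0.267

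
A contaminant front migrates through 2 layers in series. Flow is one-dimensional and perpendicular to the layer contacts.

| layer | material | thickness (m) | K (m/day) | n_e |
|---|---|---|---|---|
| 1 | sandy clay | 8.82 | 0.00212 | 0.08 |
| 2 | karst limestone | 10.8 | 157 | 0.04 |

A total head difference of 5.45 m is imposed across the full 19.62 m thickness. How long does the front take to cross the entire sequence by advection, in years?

2.38

With flow normal to the layers, continuity requires the same specific discharge q through every layer.
Σ(b_i/K_i) = 8.82/0.00212 + 10.8/157 = 4160 d.
q = Δh / Σ(b_i/K_i) = 5.45 / 4160 = 0.001310 m/day.
In each layer the seepage velocity is v_i = q/n_i, so the layer transit time is t_i = b_i·n_i / q:
  layer 1 (sandy clay): t_1 = 8.82 × 0.08 / 0.001310 = 538.6 d
  layer 2 (karst limestone): t_2 = 10.8 × 0.04 / 0.001310 = 329.8 d
Total t = Σ t_i = 868.4 days = 2.378 years.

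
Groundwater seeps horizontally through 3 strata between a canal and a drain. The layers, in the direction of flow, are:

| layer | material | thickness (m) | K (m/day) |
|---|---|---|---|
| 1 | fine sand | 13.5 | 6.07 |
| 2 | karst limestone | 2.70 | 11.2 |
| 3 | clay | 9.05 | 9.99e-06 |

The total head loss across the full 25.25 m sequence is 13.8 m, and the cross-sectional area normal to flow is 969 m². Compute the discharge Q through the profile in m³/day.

0.0148

Flow is perpendicular to layering, so the layers act in series and the equivalent K is the thickness-weighted harmonic mean.
Total thickness L = 13.5 + 2.70 + 9.05 = 25.25 m.
Σ(b_i/K_i) = 13.5/6.07 + 2.70/11.2 + 9.05/9.99e-06 = 9.059e+05 d.
K_eq = L / Σ(b_i/K_i) = 25.25 / 9.059e+05 = 2.787e-05 m/day.
Q = K_eq · A · (Δh/L) = 2.787e-05 × 969 × (13.8/25.25) = 0.01476 m³/day.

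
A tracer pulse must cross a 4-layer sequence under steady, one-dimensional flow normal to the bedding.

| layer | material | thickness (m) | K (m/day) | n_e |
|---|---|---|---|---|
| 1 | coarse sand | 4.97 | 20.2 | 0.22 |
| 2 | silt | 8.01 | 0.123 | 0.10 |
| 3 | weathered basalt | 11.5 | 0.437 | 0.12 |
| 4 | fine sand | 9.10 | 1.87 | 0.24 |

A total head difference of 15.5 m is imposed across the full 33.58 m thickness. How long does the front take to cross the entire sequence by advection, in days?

With flow normal to the layers, continuity requires the same specific discharge q through every layer.
Σ(b_i/K_i) = 4.97/20.2 + 8.01/0.123 + 11.5/0.437 + 9.10/1.87 = 96.55 d.
q = Δh / Σ(b_i/K_i) = 15.5 / 96.55 = 0.1605 m/day.
In each layer the seepage velocity is v_i = q/n_i, so the layer transit time is t_i = b_i·n_i / q:
  layer 1 (coarse sand): t_1 = 4.97 × 0.22 / 0.1605 = 6.811 d
  layer 2 (silt): t_2 = 8.01 × 0.10 / 0.1605 = 4.989 d
  layer 3 (weathered basalt): t_3 = 11.5 × 0.12 / 0.1605 = 8.596 d
  layer 4 (fine sand): t_4 = 9.10 × 0.24 / 0.1605 = 13.60 d
Total t = Σ t_i = 34.00 days.

34.0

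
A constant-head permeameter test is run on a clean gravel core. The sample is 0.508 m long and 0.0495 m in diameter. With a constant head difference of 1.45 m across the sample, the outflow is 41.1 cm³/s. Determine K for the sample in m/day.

646

Cross-sectional area A = π·(d/2)² = π × (0.0495/2)² = 0.001924 m².
Convert discharge: 41.1 cm³/s = 4.110e-05 m³/s.
Darcy's law rearranged: K = Q·L / (A·Δh) = 4.110e-05 × 0.508 / (0.001924 × 1.45) = 0.007482 m/s = 646.5 m/day.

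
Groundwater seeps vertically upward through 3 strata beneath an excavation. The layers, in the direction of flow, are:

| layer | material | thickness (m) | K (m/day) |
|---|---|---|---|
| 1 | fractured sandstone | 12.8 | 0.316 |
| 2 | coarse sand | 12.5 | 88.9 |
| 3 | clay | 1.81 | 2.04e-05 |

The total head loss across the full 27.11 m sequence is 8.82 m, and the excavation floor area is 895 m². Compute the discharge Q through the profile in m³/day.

0.0889

Flow is perpendicular to layering, so the layers act in series and the equivalent K is the thickness-weighted harmonic mean.
Total thickness L = 12.8 + 12.5 + 1.81 = 27.11 m.
Σ(b_i/K_i) = 12.8/0.316 + 12.5/88.9 + 1.81/2.04e-05 = 88766 d.
K_eq = L / Σ(b_i/K_i) = 27.11 / 88766 = 0.0003054 m/day.
Q = K_eq · A · (Δh/L) = 0.0003054 × 895 × (8.82/27.11) = 0.08893 m³/day.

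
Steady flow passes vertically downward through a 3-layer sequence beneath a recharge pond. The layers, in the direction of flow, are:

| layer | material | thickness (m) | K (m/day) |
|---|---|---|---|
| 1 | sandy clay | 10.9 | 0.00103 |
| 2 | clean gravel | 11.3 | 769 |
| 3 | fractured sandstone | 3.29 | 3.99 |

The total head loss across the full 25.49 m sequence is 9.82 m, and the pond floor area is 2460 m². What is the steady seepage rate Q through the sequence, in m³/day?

Flow is perpendicular to layering, so the layers act in series and the equivalent K is the thickness-weighted harmonic mean.
Total thickness L = 10.9 + 11.3 + 3.29 = 25.49 m.
Σ(b_i/K_i) = 10.9/0.00103 + 11.3/769 + 3.29/3.99 = 10583 d.
K_eq = L / Σ(b_i/K_i) = 25.49 / 10583 = 0.002408 m/day.
Q = K_eq · A · (Δh/L) = 0.002408 × 2460 × (9.82/25.49) = 2.283 m³/day.

2.28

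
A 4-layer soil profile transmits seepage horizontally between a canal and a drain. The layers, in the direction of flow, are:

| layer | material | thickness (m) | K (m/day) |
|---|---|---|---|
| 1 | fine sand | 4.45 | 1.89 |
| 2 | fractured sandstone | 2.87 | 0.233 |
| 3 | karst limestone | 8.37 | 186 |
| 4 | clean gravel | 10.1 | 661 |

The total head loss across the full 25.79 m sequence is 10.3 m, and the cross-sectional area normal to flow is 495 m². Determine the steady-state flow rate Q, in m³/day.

Flow is perpendicular to layering, so the layers act in series and the equivalent K is the thickness-weighted harmonic mean.
Total thickness L = 4.45 + 2.87 + 8.37 + 10.1 = 25.79 m.
Σ(b_i/K_i) = 4.45/1.89 + 2.87/0.233 + 8.37/186 + 10.1/661 = 14.73 d.
K_eq = L / Σ(b_i/K_i) = 25.79 / 14.73 = 1.751 m/day.
Q = K_eq · A · (Δh/L) = 1.751 × 495 × (10.3/25.79) = 346.1 m³/day.

346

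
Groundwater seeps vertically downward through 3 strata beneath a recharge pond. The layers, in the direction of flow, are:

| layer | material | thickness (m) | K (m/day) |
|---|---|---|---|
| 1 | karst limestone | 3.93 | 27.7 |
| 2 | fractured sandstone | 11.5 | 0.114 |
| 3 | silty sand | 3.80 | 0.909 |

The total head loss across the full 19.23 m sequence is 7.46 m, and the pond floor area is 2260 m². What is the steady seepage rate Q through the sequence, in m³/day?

160

Flow is perpendicular to layering, so the layers act in series and the equivalent K is the thickness-weighted harmonic mean.
Total thickness L = 3.93 + 11.5 + 3.80 = 19.23 m.
Σ(b_i/K_i) = 3.93/27.7 + 11.5/0.114 + 3.80/0.909 = 105.2 d.
K_eq = L / Σ(b_i/K_i) = 19.23 / 105.2 = 0.1828 m/day.
Q = K_eq · A · (Δh/L) = 0.1828 × 2260 × (7.46/19.23) = 160.3 m³/day.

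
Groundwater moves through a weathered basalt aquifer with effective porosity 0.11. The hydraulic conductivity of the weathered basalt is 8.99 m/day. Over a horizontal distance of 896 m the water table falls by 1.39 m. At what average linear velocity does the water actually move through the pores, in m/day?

Hydraulic gradient i = Δh / L = 1.39 / 896 = 0.001551.
Darcy flux q = K · i = 8.990 × 0.001551 = 0.01395 m/day.
Seepage velocity v = q / n_e = 0.01395 / 0.11 = 0.1268 m/day.

0.127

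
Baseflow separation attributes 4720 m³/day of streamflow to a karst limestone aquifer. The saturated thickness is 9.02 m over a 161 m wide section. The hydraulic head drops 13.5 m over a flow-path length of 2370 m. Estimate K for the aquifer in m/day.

571

Cross-sectional area A = 161 × 9.02 = 1452 m².
Hydraulic gradient i = Δh / L = 13.5 / 2370 = 0.005696.
From Q = K·A·i, K = Q / (A·i) = 4720 / (1452 × 0.005696) = 570.6 m/day.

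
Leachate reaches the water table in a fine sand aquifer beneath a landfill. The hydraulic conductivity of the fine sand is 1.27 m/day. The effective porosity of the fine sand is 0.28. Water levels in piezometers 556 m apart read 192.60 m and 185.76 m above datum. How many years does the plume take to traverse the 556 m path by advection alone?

27.3

Hydraulic gradient i = (192.60 − 185.76) / 556 = 6.84 / 556 = 0.01230.
Darcy flux q = K · i = 1.270 × 0.01230 = 0.01562 m/day.
Seepage velocity v = q / n_e = 0.01562 / 0.28 = 0.05580 m/day.
Travel time t = L / v = 556 / 0.05580 = 9964 days = 27.28 years.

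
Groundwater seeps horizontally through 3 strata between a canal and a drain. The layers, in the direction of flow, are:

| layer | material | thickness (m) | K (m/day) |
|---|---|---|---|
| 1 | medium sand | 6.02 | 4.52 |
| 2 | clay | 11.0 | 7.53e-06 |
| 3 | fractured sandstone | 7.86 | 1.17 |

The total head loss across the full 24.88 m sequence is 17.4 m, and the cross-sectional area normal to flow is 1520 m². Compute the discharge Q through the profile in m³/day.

Flow is perpendicular to layering, so the layers act in series and the equivalent K is the thickness-weighted harmonic mean.
Total thickness L = 6.02 + 11.0 + 7.86 = 24.88 m.
Σ(b_i/K_i) = 6.02/4.52 + 11.0/7.53e-06 + 7.86/1.17 = 1.461e+06 d.
K_eq = L / Σ(b_i/K_i) = 24.88 / 1.461e+06 = 1.703e-05 m/day.
Q = K_eq · A · (Δh/L) = 1.703e-05 × 1520 × (17.4/24.88) = 0.01810 m³/day.

0.0181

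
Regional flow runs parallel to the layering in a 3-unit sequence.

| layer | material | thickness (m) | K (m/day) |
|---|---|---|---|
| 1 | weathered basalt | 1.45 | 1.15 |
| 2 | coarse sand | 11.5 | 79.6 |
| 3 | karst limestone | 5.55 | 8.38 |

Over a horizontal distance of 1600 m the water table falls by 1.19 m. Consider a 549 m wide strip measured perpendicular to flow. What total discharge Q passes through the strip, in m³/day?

393

Flow is parallel to layering, so each bed carries its own Darcy discharge and the transmissivities add.
Σ(K_i·b_i) = 1.15×1.45 + 79.6×11.5 + 8.38×5.55 = 963.6 m²/day.
Hydraulic gradient i = Δh / L = 1.19 / 1600 = 0.0007437.
Q = Σ(K_i·b_i) · W · i = 963.6 × 549 × 0.0007437 = 393.4 m³/day.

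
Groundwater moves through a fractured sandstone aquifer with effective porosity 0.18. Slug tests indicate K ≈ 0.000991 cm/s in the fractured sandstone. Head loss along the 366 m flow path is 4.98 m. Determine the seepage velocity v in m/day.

0.0647

Convert K: 0.000991 cm/s × 864 = 0.8562 m/day.
Hydraulic gradient i = Δh / L = 4.98 / 366 = 0.01361.
Darcy flux q = K · i = 0.8562 × 0.01361 = 0.01165 m/day.
Seepage velocity v = q / n_e = 0.01165 / 0.18 = 0.06472 m/day.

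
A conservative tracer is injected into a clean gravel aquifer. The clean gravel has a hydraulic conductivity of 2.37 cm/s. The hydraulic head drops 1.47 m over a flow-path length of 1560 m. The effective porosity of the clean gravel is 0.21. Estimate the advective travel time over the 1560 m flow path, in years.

0.465

Convert K: 2.37 cm/s × 864 = 2048 m/day.
Hydraulic gradient i = Δh / L = 1.47 / 1560 = 0.0009423.
Darcy flux q = K · i = 2048 × 0.0009423 = 1.930 m/day.
Seepage velocity v = q / n_e = 1.930 / 0.21 = 9.188 m/day.
Travel time t = L / v = 1560 / 9.188 = 169.8 days = 0.4648 years.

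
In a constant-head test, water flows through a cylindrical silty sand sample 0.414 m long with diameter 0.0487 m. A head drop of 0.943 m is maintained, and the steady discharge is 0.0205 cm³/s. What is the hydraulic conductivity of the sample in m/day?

0.417

Cross-sectional area A = π·(d/2)² = π × (0.0487/2)² = 0.001863 m².
Convert discharge: 0.0205 cm³/s = 2.050e-08 m³/s.
Darcy's law rearranged: K = Q·L / (A·Δh) = 2.050e-08 × 0.414 / (0.001863 × 0.943) = 4.832e-06 m/s = 0.4175 m/day.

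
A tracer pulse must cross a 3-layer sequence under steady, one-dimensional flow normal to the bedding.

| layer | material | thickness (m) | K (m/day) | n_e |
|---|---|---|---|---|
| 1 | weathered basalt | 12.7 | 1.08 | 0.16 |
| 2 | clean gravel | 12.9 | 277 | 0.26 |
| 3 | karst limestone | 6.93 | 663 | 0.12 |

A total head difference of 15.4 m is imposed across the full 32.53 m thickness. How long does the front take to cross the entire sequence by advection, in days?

With flow normal to the layers, continuity requires the same specific discharge q through every layer.
Σ(b_i/K_i) = 12.7/1.08 + 12.9/277 + 6.93/663 = 11.82 d.
q = Δh / Σ(b_i/K_i) = 15.4 / 11.82 = 1.303 m/day.
In each layer the seepage velocity is v_i = q/n_i, so the layer transit time is t_i = b_i·n_i / q:
  layer 1 (weathered basalt): t_1 = 12.7 × 0.16 / 1.303 = 1.559 d
  layer 2 (clean gravel): t_2 = 12.9 × 0.26 / 1.303 = 2.573 d
  layer 3 (karst limestone): t_3 = 6.93 × 0.12 / 1.303 = 0.6381 d
Total t = Σ t_i = 4.771 days.

4.77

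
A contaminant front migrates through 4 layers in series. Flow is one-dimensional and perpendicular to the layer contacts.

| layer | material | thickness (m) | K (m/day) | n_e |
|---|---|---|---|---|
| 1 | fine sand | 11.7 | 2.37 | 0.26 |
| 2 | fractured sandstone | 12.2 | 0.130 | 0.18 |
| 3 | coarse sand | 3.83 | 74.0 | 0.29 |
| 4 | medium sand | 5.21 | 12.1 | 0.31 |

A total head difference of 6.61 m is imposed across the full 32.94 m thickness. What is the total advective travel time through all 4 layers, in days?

120

With flow normal to the layers, continuity requires the same specific discharge q through every layer.
Σ(b_i/K_i) = 11.7/2.37 + 12.2/0.130 + 3.83/74.0 + 5.21/12.1 = 99.27 d.
q = Δh / Σ(b_i/K_i) = 6.61 / 99.27 = 0.06659 m/day.
In each layer the seepage velocity is v_i = q/n_i, so the layer transit time is t_i = b_i·n_i / q:
  layer 1 (fine sand): t_1 = 11.7 × 0.26 / 0.06659 = 45.68 d
  layer 2 (fractured sandstone): t_2 = 12.2 × 0.18 / 0.06659 = 32.98 d
  layer 3 (coarse sand): t_3 = 3.83 × 0.29 / 0.06659 = 16.68 d
  layer 4 (medium sand): t_4 = 5.21 × 0.31 / 0.06659 = 24.25 d
Total t = Σ t_i = 119.6 days.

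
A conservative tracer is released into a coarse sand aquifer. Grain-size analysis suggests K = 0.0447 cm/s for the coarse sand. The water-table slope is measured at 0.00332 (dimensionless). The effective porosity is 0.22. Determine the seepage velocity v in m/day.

Convert K: 0.0447 cm/s × 864 = 38.62 m/day.
Hydraulic gradient i = 0.00332.
Darcy flux q = K · i = 38.62 × 0.003320 = 0.1282 m/day.
Seepage velocity v = q / n_e = 0.1282 / 0.22 = 0.5828 m/day.

0.583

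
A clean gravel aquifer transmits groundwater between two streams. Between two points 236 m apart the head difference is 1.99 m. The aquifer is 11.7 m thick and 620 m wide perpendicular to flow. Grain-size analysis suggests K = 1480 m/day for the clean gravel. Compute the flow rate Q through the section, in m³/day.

90500

Cross-sectional area A = 620 × 11.7 = 7254 m².
Hydraulic gradient i = Δh / L = 1.99 / 236 = 0.008432.
Darcy's law: Q = K · A · i = 1480 × 7254 × 0.008432 = 90527 m³/day.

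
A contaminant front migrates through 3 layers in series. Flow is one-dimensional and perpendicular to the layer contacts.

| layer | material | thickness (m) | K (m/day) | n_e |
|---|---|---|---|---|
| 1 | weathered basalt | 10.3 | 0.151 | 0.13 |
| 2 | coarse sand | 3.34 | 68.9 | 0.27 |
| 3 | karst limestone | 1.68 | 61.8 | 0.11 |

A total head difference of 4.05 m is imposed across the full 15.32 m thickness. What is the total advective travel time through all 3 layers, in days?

With flow normal to the layers, continuity requires the same specific discharge q through every layer.
Σ(b_i/K_i) = 10.3/0.151 + 3.34/68.9 + 1.68/61.8 = 68.29 d.
q = Δh / Σ(b_i/K_i) = 4.05 / 68.29 = 0.05931 m/day.
In each layer the seepage velocity is v_i = q/n_i, so the layer transit time is t_i = b_i·n_i / q:
  layer 1 (weathered basalt): t_1 = 10.3 × 0.13 / 0.05931 = 22.58 d
  layer 2 (coarse sand): t_2 = 3.34 × 0.27 / 0.05931 = 15.21 d
  layer 3 (karst limestone): t_3 = 1.68 × 0.11 / 0.05931 = 3.116 d
Total t = Σ t_i = 40.90 days.

40.9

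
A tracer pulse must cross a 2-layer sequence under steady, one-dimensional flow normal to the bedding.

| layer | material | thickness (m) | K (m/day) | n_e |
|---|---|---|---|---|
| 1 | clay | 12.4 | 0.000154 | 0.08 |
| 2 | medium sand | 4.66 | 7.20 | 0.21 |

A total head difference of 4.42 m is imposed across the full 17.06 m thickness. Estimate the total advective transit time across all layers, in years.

With flow normal to the layers, continuity requires the same specific discharge q through every layer.
Σ(b_i/K_i) = 12.4/0.000154 + 4.66/7.20 = 80520 d.
q = Δh / Σ(b_i/K_i) = 4.42 / 80520 = 5.489e-05 m/day.
In each layer the seepage velocity is v_i = q/n_i, so the layer transit time is t_i = b_i·n_i / q:
  layer 1 (clay): t_1 = 12.4 × 0.08 / 5.489e-05 = 18071 d
  layer 2 (medium sand): t_2 = 4.66 × 0.21 / 5.489e-05 = 17827 d
Total t = Σ t_i = 35899 days = 98.29 years.

98.3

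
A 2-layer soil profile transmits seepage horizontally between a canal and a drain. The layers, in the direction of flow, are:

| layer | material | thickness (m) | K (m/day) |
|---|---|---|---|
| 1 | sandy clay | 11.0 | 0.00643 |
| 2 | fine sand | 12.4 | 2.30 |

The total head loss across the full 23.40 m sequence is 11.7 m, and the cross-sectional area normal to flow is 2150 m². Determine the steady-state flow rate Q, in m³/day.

Flow is perpendicular to layering, so the layers act in series and the equivalent K is the thickness-weighted harmonic mean.
Total thickness L = 11.0 + 12.4 = 23.40 m.
Σ(b_i/K_i) = 11.0/0.00643 + 12.4/2.30 = 1716 d.
K_eq = L / Σ(b_i/K_i) = 23.40 / 1716 = 0.01364 m/day.
Q = K_eq · A · (Δh/L) = 0.01364 × 2150 × (11.7/23.40) = 14.66 m³/day.

14.7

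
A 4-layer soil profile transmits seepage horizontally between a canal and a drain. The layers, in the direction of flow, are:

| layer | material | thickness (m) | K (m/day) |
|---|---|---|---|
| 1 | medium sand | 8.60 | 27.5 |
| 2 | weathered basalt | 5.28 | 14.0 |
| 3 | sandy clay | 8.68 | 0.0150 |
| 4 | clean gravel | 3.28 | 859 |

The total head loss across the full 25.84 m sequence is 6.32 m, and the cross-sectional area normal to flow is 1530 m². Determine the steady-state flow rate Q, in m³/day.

16.7

Flow is perpendicular to layering, so the layers act in series and the equivalent K is the thickness-weighted harmonic mean.
Total thickness L = 8.60 + 5.28 + 8.68 + 3.28 = 25.84 m.
Σ(b_i/K_i) = 8.60/27.5 + 5.28/14.0 + 8.68/0.0150 + 3.28/859 = 579.4 d.
K_eq = L / Σ(b_i/K_i) = 25.84 / 579.4 = 0.04460 m/day.
Q = K_eq · A · (Δh/L) = 0.04460 × 1530 × (6.32/25.84) = 16.69 m³/day.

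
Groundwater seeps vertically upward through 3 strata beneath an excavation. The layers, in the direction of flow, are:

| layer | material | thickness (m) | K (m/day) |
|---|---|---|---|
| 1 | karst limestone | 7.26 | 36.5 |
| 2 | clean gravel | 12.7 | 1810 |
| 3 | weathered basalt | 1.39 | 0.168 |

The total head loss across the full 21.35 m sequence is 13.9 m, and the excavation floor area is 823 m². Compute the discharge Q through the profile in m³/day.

1350

Flow is perpendicular to layering, so the layers act in series and the equivalent K is the thickness-weighted harmonic mean.
Total thickness L = 7.26 + 12.7 + 1.39 = 21.35 m.
Σ(b_i/K_i) = 7.26/36.5 + 12.7/1810 + 1.39/0.168 = 8.480 d.
K_eq = L / Σ(b_i/K_i) = 21.35 / 8.480 = 2.518 m/day.
Q = K_eq · A · (Δh/L) = 2.518 × 823 × (13.9/21.35) = 1349 m³/day.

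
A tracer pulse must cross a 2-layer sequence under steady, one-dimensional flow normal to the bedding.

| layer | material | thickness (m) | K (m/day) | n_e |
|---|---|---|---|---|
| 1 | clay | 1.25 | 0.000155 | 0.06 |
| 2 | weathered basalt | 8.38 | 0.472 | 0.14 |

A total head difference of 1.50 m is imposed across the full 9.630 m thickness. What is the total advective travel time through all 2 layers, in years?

With flow normal to the layers, continuity requires the same specific discharge q through every layer.
Σ(b_i/K_i) = 1.25/0.000155 + 8.38/0.472 = 8082 d.
q = Δh / Σ(b_i/K_i) = 1.50 / 8082 = 0.0001856 m/day.
In each layer the seepage velocity is v_i = q/n_i, so the layer transit time is t_i = b_i·n_i / q:
  layer 1 (clay): t_1 = 1.25 × 0.06 / 0.0001856 = 404.1 d
  layer 2 (weathered basalt): t_2 = 8.38 × 0.14 / 0.0001856 = 6321 d
Total t = Σ t_i = 6726 days = 18.41 years.

18.4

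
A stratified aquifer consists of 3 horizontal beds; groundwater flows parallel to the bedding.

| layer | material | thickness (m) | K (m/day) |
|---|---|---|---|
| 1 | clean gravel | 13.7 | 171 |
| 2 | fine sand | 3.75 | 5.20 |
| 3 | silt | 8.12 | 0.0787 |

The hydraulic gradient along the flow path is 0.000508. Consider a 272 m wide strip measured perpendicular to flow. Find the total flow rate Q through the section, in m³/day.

326

Flow is parallel to layering, so each bed carries its own Darcy discharge and the transmissivities add.
Σ(K_i·b_i) = 171×13.7 + 5.20×3.75 + 0.0787×8.12 = 2363 m²/day.
Hydraulic gradient i = 0.000508.
Q = Σ(K_i·b_i) · W · i = 2363 × 272 × 0.0005080 = 326.5 m³/day.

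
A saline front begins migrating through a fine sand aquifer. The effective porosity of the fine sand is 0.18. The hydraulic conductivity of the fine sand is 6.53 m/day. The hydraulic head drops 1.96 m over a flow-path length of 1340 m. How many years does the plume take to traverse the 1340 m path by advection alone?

Hydraulic gradient i = Δh / L = 1.96 / 1340 = 0.001463.
Darcy flux q = K · i = 6.530 × 0.001463 = 0.009551 m/day.
Seepage velocity v = q / n_e = 0.009551 / 0.18 = 0.05306 m/day.
Travel time t = L / v = 1340 / 0.05306 = 25253 days = 69.14 years.

69.1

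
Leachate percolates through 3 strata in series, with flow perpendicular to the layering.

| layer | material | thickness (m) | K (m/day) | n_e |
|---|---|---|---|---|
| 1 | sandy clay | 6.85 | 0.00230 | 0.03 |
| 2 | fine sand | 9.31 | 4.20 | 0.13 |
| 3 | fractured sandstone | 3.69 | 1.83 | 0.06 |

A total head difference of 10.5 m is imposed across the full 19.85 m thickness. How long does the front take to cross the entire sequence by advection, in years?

1.27

With flow normal to the layers, continuity requires the same specific discharge q through every layer.
Σ(b_i/K_i) = 6.85/0.00230 + 9.31/4.20 + 3.69/1.83 = 2982 d.
q = Δh / Σ(b_i/K_i) = 10.5 / 2982 = 0.003521 m/day.
In each layer the seepage velocity is v_i = q/n_i, so the layer transit time is t_i = b_i·n_i / q:
  layer 1 (sandy clay): t_1 = 6.85 × 0.03 / 0.003521 = 58.37 d
  layer 2 (fine sand): t_2 = 9.31 × 0.13 / 0.003521 = 343.8 d
  layer 3 (fractured sandstone): t_3 = 3.69 × 0.06 / 0.003521 = 62.89 d
Total t = Σ t_i = 465.0 days = 1.273 years.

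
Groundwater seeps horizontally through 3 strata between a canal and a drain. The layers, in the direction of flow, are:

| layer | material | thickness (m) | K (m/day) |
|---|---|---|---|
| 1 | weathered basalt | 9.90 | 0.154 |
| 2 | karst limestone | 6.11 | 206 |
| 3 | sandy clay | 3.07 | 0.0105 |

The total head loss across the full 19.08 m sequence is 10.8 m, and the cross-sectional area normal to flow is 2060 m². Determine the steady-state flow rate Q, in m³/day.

Flow is perpendicular to layering, so the layers act in series and the equivalent K is the thickness-weighted harmonic mean.
Total thickness L = 9.90 + 6.11 + 3.07 = 19.08 m.
Σ(b_i/K_i) = 9.90/0.154 + 6.11/206 + 3.07/0.0105 = 356.7 d.
K_eq = L / Σ(b_i/K_i) = 19.08 / 356.7 = 0.05349 m/day.
Q = K_eq · A · (Δh/L) = 0.05349 × 2060 × (10.8/19.08) = 62.37 m³/day.

62.4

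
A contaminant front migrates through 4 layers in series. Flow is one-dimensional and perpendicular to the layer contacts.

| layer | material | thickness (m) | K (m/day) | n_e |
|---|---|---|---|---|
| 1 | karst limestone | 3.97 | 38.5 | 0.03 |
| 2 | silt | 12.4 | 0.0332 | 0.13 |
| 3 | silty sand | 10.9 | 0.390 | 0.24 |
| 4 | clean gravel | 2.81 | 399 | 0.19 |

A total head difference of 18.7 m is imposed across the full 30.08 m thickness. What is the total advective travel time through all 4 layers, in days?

With flow normal to the layers, continuity requires the same specific discharge q through every layer.
Σ(b_i/K_i) = 3.97/38.5 + 12.4/0.0332 + 10.9/0.390 + 2.81/399 = 401.6 d.
q = Δh / Σ(b_i/K_i) = 18.7 / 401.6 = 0.04657 m/day.
In each layer the seepage velocity is v_i = q/n_i, so the layer transit time is t_i = b_i·n_i / q:
  layer 1 (karst limestone): t_1 = 3.97 × 0.03 / 0.04657 = 2.557 d
  layer 2 (silt): t_2 = 12.4 × 0.13 / 0.04657 = 34.62 d
  layer 3 (silty sand): t_3 = 10.9 × 0.24 / 0.04657 = 56.17 d
  layer 4 (clean gravel): t_4 = 2.81 × 0.19 / 0.04657 = 11.46 d
Total t = Σ t_i = 104.8 days.

105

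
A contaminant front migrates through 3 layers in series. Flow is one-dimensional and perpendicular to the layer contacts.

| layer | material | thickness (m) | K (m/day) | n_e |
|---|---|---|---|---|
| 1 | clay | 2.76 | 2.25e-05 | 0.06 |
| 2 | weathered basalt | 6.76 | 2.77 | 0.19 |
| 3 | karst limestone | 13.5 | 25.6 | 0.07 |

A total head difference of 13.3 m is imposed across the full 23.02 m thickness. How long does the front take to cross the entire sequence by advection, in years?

60.5

With flow normal to the layers, continuity requires the same specific discharge q through every layer.
Σ(b_i/K_i) = 2.76/2.25e-05 + 6.76/2.77 + 13.5/25.6 = 1.227e+05 d.
q = Δh / Σ(b_i/K_i) = 13.3 / 1.227e+05 = 0.0001084 m/day.
In each layer the seepage velocity is v_i = q/n_i, so the layer transit time is t_i = b_i·n_i / q:
  layer 1 (clay): t_1 = 2.76 × 0.06 / 0.0001084 = 1527 d
  layer 2 (weathered basalt): t_2 = 6.76 × 0.19 / 0.0001084 = 11846 d
  layer 3 (karst limestone): t_3 = 13.5 × 0.07 / 0.0001084 = 8716 d
Total t = Σ t_i = 22090 days = 60.48 years.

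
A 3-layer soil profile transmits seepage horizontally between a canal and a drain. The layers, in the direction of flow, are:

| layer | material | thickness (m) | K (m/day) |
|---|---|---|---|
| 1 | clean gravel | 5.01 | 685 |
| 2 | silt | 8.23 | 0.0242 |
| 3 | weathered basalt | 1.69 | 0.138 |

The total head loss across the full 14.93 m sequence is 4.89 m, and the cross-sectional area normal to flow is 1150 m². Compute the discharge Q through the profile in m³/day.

16.0

Flow is perpendicular to layering, so the layers act in series and the equivalent K is the thickness-weighted harmonic mean.
Total thickness L = 5.01 + 8.23 + 1.69 = 14.93 m.
Σ(b_i/K_i) = 5.01/685 + 8.23/0.0242 + 1.69/0.138 = 352.3 d.
K_eq = L / Σ(b_i/K_i) = 14.93 / 352.3 = 0.04237 m/day.
Q = K_eq · A · (Δh/L) = 0.04237 × 1150 × (4.89/14.93) = 15.96 m³/day.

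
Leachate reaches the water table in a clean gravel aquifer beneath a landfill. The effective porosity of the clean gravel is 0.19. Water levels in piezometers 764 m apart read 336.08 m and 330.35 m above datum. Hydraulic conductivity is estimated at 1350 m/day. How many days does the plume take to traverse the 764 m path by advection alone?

14.3

Hydraulic gradient i = (336.08 − 330.35) / 764 = 5.73 / 764 = 0.007500.
Darcy flux q = K · i = 1350 × 0.007500 = 10.12 m/day.
Seepage velocity v = q / n_e = 10.12 / 0.19 = 53.29 m/day.
Travel time t = L / v = 764 / 53.29 = 14.34 days.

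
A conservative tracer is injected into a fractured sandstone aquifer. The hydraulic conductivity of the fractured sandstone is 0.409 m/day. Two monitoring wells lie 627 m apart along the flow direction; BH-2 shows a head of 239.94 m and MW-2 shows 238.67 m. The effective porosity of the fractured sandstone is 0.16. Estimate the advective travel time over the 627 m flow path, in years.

332

Hydraulic gradient i = (239.94 − 238.67) / 627 = 1.27 / 627 = 0.002026.
Darcy flux q = K · i = 0.4090 × 0.002026 = 0.0008284 m/day.
Seepage velocity v = q / n_e = 0.0008284 / 0.16 = 0.005178 m/day.
Travel time t = L / v = 627 / 0.005178 = 1.211e+05 days = 331.5 years.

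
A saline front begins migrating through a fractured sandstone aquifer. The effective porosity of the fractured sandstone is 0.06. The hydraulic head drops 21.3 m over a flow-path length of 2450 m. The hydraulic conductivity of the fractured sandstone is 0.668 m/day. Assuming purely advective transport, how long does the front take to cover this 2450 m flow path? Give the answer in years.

Hydraulic gradient i = Δh / L = 21.3 / 2450 = 0.008694.
Darcy flux q = K · i = 0.6680 × 0.008694 = 0.005808 m/day.
Seepage velocity v = q / n_e = 0.005808 / 0.06 = 0.09679 m/day.
Travel time t = L / v = 2450 / 0.09679 = 25312 days = 69.30 years.

69.3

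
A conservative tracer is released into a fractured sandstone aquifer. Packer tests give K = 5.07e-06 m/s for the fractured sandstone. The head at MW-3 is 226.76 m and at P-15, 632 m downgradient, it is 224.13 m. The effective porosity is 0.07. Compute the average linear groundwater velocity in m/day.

Convert K: 5.07e-06 m/s × 86400 = 0.4380 m/day.
Hydraulic gradient i = (226.76 − 224.13) / 632 = 2.63 / 632 = 0.004161.
Darcy flux q = K · i = 0.4380 × 0.004161 = 0.001823 m/day.
Seepage velocity v = q / n_e = 0.001823 / 0.07 = 0.02604 m/day.

0.0260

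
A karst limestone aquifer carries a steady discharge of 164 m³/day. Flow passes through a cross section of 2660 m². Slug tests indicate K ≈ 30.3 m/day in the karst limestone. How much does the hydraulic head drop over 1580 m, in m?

3.21

From Q = K·A·i, i = Q / (K·A) = 164 / (30.30 × 2660) = 0.002035.
Head loss Δh = i · L = 0.002035 × 1580 = 3.215 m.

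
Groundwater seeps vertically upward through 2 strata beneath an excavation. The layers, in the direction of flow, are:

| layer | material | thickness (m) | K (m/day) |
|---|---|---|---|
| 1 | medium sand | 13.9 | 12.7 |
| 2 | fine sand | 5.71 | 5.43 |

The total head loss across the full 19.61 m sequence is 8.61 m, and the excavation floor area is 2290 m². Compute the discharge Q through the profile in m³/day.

9190

Flow is perpendicular to layering, so the layers act in series and the equivalent K is the thickness-weighted harmonic mean.
Total thickness L = 13.9 + 5.71 = 19.61 m.
Σ(b_i/K_i) = 13.9/12.7 + 5.71/5.43 = 2.146 d.
K_eq = L / Σ(b_i/K_i) = 19.61 / 2.146 = 9.138 m/day.
Q = K_eq · A · (Δh/L) = 9.138 × 2290 × (8.61/19.61) = 9188 m³/day.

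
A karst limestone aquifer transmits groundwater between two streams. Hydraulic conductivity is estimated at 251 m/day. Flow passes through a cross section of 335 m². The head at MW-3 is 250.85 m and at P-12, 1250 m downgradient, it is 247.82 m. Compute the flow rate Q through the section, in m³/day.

204

Hydraulic gradient i = (250.85 − 247.82) / 1250 = 3.03 / 1250 = 0.002424.
Darcy's law: Q = K · A · i = 251.0 × 335.0 × 0.002424 = 203.8 m³/day.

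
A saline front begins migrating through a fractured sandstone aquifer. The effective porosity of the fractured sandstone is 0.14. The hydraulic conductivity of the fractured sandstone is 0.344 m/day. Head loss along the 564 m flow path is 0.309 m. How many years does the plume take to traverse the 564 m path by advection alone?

Hydraulic gradient i = Δh / L = 0.309 / 564 = 0.0005479.
Darcy flux q = K · i = 0.3440 × 0.0005479 = 0.0001885 m/day.
Seepage velocity v = q / n_e = 0.0001885 / 0.14 = 0.001346 m/day.
Travel time t = L / v = 564 / 0.001346 = 4.190e+05 days = 1147 years.

1150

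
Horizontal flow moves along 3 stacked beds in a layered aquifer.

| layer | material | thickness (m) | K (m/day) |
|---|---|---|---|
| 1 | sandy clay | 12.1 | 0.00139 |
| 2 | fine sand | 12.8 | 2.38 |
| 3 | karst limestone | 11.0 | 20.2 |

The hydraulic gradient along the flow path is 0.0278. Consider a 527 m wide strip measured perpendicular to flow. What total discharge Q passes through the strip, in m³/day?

Flow is parallel to layering, so each bed carries its own Darcy discharge and the transmissivities add.
Σ(K_i·b_i) = 0.00139×12.1 + 2.38×12.8 + 20.2×11.0 = 252.7 m²/day.
Hydraulic gradient i = 0.0278.
Q = Σ(K_i·b_i) · W · i = 252.7 × 527 × 0.02780 = 3702 m³/day.

3700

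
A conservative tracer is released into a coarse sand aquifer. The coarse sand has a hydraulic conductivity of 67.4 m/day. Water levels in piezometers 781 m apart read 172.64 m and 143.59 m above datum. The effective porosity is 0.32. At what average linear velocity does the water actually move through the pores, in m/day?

Hydraulic gradient i = (172.64 − 143.59) / 781 = 29.05 / 781 = 0.03720.
Darcy flux q = K · i = 67.40 × 0.03720 = 2.507 m/day.
Seepage velocity v = q / n_e = 2.507 / 0.32 = 7.834 m/day.

7.83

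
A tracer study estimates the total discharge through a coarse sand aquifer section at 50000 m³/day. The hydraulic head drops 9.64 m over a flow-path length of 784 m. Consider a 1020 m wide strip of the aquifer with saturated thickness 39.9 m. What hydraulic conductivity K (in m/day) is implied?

Cross-sectional area A = 1020 × 39.9 = 40698 m².
Hydraulic gradient i = Δh / L = 9.64 / 784 = 0.01230.
From Q = K·A·i, K = Q / (A·i) = 50000 / (40698 × 0.01230) = 99.92 m/day.

99.9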